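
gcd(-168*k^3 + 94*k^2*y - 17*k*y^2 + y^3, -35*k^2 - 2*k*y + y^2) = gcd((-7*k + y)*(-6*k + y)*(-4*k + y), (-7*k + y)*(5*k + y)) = -7*k + y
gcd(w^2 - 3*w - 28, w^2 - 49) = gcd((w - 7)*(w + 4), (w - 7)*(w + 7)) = w - 7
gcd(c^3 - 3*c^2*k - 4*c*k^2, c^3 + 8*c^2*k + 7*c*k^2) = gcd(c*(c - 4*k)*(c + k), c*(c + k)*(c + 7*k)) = c^2 + c*k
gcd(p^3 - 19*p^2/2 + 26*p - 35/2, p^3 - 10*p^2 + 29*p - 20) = p^2 - 6*p + 5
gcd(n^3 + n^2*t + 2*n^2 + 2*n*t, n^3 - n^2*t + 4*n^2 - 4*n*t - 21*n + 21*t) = 1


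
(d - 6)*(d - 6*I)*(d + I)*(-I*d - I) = -I*d^4 - 5*d^3 + 5*I*d^3 + 25*d^2 + 30*d + 30*I*d + 36*I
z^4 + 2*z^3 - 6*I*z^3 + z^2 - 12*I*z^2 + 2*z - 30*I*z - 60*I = (z + 2)*(z - 5*I)*(z - 3*I)*(z + 2*I)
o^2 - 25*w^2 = (o - 5*w)*(o + 5*w)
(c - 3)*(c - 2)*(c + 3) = c^3 - 2*c^2 - 9*c + 18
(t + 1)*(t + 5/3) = t^2 + 8*t/3 + 5/3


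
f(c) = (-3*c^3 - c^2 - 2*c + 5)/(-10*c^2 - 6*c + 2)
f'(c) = (20*c + 6)*(-3*c^3 - c^2 - 2*c + 5)/(-10*c^2 - 6*c + 2)^2 + (-9*c^2 - 2*c - 2)/(-10*c^2 - 6*c + 2)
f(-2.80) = -1.15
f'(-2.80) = 0.16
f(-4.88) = -1.64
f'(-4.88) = 0.27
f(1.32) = 0.27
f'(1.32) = 0.50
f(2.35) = 0.66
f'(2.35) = 0.32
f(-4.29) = -1.48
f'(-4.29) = 0.26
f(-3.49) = -1.29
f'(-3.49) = 0.23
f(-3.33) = -1.25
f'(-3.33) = 0.22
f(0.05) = 2.92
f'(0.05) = 10.95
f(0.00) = 2.50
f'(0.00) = 6.50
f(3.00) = 0.86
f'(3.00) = 0.31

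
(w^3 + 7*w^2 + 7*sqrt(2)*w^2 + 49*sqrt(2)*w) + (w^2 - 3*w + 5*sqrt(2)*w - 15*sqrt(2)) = w^3 + 8*w^2 + 7*sqrt(2)*w^2 - 3*w + 54*sqrt(2)*w - 15*sqrt(2)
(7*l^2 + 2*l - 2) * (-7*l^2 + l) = -49*l^4 - 7*l^3 + 16*l^2 - 2*l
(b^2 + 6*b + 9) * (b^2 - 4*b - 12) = b^4 + 2*b^3 - 27*b^2 - 108*b - 108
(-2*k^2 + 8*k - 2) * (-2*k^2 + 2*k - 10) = 4*k^4 - 20*k^3 + 40*k^2 - 84*k + 20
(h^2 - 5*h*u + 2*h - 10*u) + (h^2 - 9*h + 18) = 2*h^2 - 5*h*u - 7*h - 10*u + 18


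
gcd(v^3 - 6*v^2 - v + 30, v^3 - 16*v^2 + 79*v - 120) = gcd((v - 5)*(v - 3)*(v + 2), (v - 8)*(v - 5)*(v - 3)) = v^2 - 8*v + 15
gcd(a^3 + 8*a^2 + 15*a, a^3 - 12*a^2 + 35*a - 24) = 1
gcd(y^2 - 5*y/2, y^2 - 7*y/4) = y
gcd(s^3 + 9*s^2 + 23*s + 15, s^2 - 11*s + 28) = 1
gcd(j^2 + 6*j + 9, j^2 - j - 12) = j + 3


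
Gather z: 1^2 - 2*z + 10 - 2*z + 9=20 - 4*z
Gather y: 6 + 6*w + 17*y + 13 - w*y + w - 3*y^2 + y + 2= 7*w - 3*y^2 + y*(18 - w) + 21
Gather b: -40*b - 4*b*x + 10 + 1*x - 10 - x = b*(-4*x - 40)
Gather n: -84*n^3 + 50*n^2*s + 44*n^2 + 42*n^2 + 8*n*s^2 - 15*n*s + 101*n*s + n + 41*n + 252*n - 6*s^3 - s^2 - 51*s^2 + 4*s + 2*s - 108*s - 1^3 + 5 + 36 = -84*n^3 + n^2*(50*s + 86) + n*(8*s^2 + 86*s + 294) - 6*s^3 - 52*s^2 - 102*s + 40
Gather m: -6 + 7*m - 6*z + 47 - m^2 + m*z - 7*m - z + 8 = -m^2 + m*z - 7*z + 49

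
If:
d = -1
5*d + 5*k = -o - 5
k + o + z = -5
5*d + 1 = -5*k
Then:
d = -1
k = 4/5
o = -4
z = -9/5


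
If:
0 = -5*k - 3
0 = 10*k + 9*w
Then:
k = -3/5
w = 2/3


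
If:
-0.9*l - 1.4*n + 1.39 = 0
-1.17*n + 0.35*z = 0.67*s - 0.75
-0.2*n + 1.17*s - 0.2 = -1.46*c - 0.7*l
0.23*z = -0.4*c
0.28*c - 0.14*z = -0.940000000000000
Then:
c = -1.80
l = 0.85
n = 0.44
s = 1.98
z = 3.12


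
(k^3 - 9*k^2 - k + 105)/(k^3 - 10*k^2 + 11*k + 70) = (k + 3)/(k + 2)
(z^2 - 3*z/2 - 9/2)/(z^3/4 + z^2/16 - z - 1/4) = 8*(2*z^2 - 3*z - 9)/(4*z^3 + z^2 - 16*z - 4)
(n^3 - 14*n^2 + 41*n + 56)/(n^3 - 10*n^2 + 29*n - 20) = (n^3 - 14*n^2 + 41*n + 56)/(n^3 - 10*n^2 + 29*n - 20)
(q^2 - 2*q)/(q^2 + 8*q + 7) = q*(q - 2)/(q^2 + 8*q + 7)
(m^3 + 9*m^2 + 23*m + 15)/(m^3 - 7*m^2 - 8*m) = (m^2 + 8*m + 15)/(m*(m - 8))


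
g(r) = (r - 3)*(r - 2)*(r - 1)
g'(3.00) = 2.00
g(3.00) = 0.00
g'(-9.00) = 362.00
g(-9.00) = -1320.00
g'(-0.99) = 25.82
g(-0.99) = -23.74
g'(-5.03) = 147.26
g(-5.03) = -340.40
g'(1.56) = -0.42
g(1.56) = 0.35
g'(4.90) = 24.23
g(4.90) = 21.49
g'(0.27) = 7.98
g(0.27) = -3.45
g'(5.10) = 27.83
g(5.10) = 26.69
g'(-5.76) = 179.65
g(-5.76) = -459.53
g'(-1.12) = 28.20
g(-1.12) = -27.25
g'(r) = (r - 3)*(r - 2) + (r - 3)*(r - 1) + (r - 2)*(r - 1) = 3*r^2 - 12*r + 11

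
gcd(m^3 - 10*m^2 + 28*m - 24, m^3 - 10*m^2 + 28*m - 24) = m^3 - 10*m^2 + 28*m - 24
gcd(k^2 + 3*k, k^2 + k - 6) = k + 3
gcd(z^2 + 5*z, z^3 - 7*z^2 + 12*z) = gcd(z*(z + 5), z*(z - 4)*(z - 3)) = z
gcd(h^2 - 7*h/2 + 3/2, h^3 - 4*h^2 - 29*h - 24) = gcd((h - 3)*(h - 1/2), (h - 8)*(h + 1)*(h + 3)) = 1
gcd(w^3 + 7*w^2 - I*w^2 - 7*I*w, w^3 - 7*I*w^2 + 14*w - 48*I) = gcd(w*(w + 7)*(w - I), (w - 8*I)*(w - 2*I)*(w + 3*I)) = 1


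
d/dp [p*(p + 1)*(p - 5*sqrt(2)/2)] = 3*p^2 - 5*sqrt(2)*p + 2*p - 5*sqrt(2)/2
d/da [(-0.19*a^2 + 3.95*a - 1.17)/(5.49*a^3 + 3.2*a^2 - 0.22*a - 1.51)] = (1.0431*a^4 - 43.371*a^3 + 6.6717*a^2 + 8.0618*a - 6.2219)/(30.1401*a^6 + 35.136*a^5 + 7.8244*a^4 - 17.9878*a^3 - 9.6156*a^2 + 0.6644*a + 2.2801)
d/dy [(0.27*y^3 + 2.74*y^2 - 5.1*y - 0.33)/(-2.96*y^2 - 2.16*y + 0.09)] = (-0.7992*y^4 - 1.1664*y^3 - 20.9415*y^2 - 1.4604*y - 1.1718)/(8.7616*y^4 + 12.7872*y^3 + 4.1328*y^2 - 0.3888*y + 0.0081)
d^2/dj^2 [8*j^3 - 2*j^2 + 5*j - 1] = 48*j - 4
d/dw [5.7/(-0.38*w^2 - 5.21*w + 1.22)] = (4.332*w + 29.697)/(0.38*w^2 + 5.21*w - 1.22)^2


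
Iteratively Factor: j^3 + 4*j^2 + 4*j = (j + 2)*(j^2 + 2*j) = (j + 2)^2*(j)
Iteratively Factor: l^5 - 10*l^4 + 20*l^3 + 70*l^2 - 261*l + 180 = (l - 3)*(l^4 - 7*l^3 - l^2 + 67*l - 60) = (l - 3)*(l - 1)*(l^3 - 6*l^2 - 7*l + 60) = (l - 5)*(l - 3)*(l - 1)*(l^2 - l - 12) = (l - 5)*(l - 3)*(l - 1)*(l + 3)*(l - 4)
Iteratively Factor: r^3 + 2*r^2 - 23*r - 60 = (r + 4)*(r^2 - 2*r - 15) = (r + 3)*(r + 4)*(r - 5)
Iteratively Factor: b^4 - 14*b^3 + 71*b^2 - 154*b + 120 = (b - 5)*(b^3 - 9*b^2 + 26*b - 24) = (b - 5)*(b - 2)*(b^2 - 7*b + 12) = (b - 5)*(b - 4)*(b - 2)*(b - 3)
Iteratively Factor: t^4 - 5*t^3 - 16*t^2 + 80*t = (t + 4)*(t^3 - 9*t^2 + 20*t) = t*(t + 4)*(t^2 - 9*t + 20) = t*(t - 5)*(t + 4)*(t - 4)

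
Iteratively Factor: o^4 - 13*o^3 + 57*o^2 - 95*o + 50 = (o - 1)*(o^3 - 12*o^2 + 45*o - 50) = (o - 5)*(o - 1)*(o^2 - 7*o + 10) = (o - 5)*(o - 2)*(o - 1)*(o - 5)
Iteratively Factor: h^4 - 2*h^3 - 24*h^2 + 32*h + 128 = (h - 4)*(h^3 + 2*h^2 - 16*h - 32) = (h - 4)*(h + 4)*(h^2 - 2*h - 8) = (h - 4)*(h + 2)*(h + 4)*(h - 4)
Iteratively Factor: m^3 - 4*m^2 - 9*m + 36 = (m - 3)*(m^2 - m - 12) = (m - 3)*(m + 3)*(m - 4)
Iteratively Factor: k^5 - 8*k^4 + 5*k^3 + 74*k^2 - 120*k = (k - 5)*(k^4 - 3*k^3 - 10*k^2 + 24*k) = (k - 5)*(k + 3)*(k^3 - 6*k^2 + 8*k) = (k - 5)*(k - 4)*(k + 3)*(k^2 - 2*k) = k*(k - 5)*(k - 4)*(k + 3)*(k - 2)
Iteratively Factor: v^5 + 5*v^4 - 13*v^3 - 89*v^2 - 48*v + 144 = (v - 4)*(v^4 + 9*v^3 + 23*v^2 + 3*v - 36) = (v - 4)*(v + 3)*(v^3 + 6*v^2 + 5*v - 12) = (v - 4)*(v + 3)*(v + 4)*(v^2 + 2*v - 3) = (v - 4)*(v + 3)^2*(v + 4)*(v - 1)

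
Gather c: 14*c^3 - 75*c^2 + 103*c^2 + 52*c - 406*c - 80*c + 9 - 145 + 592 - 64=14*c^3 + 28*c^2 - 434*c + 392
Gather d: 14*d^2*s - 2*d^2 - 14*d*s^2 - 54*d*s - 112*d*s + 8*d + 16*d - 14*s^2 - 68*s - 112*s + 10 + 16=d^2*(14*s - 2) + d*(-14*s^2 - 166*s + 24) - 14*s^2 - 180*s + 26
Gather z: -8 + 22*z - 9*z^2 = -9*z^2 + 22*z - 8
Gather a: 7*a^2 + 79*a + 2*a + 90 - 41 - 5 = 7*a^2 + 81*a + 44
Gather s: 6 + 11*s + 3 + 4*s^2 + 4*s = 4*s^2 + 15*s + 9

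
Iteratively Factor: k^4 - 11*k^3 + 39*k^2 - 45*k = (k)*(k^3 - 11*k^2 + 39*k - 45) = k*(k - 5)*(k^2 - 6*k + 9) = k*(k - 5)*(k - 3)*(k - 3)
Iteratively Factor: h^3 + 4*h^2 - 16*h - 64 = (h + 4)*(h^2 - 16) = (h + 4)^2*(h - 4)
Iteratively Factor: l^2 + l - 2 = (l + 2)*(l - 1)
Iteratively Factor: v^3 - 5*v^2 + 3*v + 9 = (v - 3)*(v^2 - 2*v - 3) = (v - 3)*(v + 1)*(v - 3)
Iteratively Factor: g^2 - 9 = (g - 3)*(g + 3)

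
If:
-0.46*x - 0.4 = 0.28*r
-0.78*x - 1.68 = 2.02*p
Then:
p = -0.386138613861386*x - 0.831683168316832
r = -1.64285714285714*x - 1.42857142857143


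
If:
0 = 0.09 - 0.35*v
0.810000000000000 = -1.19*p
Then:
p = -0.68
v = 0.26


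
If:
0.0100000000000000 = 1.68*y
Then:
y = 0.01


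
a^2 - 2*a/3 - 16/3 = (a - 8/3)*(a + 2)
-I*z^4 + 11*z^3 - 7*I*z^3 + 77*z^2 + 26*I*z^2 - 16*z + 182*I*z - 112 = (z + 7)*(z + 2*I)*(z + 8*I)*(-I*z + 1)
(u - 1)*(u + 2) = u^2 + u - 2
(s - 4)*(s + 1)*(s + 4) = s^3 + s^2 - 16*s - 16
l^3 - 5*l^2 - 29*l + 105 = (l - 7)*(l - 3)*(l + 5)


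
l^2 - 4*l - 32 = (l - 8)*(l + 4)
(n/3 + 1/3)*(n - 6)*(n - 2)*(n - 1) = n^4/3 - 8*n^3/3 + 11*n^2/3 + 8*n/3 - 4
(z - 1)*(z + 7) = z^2 + 6*z - 7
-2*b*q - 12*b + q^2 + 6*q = (-2*b + q)*(q + 6)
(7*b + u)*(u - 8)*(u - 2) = 7*b*u^2 - 70*b*u + 112*b + u^3 - 10*u^2 + 16*u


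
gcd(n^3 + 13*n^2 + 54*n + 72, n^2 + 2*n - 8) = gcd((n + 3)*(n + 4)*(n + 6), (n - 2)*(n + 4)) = n + 4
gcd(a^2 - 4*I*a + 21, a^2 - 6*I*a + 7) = a - 7*I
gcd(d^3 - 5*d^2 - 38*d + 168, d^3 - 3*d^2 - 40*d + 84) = d^2 - d - 42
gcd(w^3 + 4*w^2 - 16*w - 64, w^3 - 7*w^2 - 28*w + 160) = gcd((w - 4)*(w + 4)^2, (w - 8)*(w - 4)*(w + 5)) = w - 4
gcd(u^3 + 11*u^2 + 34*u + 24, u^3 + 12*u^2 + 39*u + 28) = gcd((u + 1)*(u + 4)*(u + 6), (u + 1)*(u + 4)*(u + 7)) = u^2 + 5*u + 4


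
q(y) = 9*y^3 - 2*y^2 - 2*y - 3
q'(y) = 27*y^2 - 4*y - 2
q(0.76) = -1.72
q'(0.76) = 10.56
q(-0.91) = -9.62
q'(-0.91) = 24.00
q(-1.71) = -50.43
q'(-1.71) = 83.79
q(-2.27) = -114.04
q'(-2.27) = 146.21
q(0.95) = 1.01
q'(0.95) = 18.57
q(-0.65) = -5.02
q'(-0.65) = 12.01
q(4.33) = 681.49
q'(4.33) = 486.90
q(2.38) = 102.24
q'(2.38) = 141.42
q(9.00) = 6378.00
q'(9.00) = 2149.00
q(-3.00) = -258.00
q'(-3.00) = 253.00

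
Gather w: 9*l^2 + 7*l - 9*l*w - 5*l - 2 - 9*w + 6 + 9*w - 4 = 9*l^2 - 9*l*w + 2*l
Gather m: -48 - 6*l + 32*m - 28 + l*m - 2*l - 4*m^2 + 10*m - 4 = -8*l - 4*m^2 + m*(l + 42) - 80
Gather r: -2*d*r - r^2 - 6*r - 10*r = -r^2 + r*(-2*d - 16)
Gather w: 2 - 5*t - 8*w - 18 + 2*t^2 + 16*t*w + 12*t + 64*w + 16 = 2*t^2 + 7*t + w*(16*t + 56)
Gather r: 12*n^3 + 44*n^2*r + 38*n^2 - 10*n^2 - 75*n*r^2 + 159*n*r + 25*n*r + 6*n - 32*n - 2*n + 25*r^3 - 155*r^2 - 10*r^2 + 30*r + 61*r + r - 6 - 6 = 12*n^3 + 28*n^2 - 28*n + 25*r^3 + r^2*(-75*n - 165) + r*(44*n^2 + 184*n + 92) - 12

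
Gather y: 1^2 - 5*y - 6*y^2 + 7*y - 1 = -6*y^2 + 2*y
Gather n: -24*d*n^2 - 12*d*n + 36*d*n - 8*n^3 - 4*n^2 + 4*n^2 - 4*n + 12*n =-24*d*n^2 - 8*n^3 + n*(24*d + 8)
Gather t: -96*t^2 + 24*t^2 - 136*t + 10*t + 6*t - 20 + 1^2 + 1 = -72*t^2 - 120*t - 18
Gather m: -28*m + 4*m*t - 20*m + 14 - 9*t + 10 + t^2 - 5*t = m*(4*t - 48) + t^2 - 14*t + 24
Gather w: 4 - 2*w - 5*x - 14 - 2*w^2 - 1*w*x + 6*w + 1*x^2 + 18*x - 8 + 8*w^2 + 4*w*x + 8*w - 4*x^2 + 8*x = 6*w^2 + w*(3*x + 12) - 3*x^2 + 21*x - 18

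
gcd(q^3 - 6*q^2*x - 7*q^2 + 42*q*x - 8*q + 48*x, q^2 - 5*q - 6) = q + 1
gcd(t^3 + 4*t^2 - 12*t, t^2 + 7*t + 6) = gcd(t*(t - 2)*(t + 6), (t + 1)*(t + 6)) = t + 6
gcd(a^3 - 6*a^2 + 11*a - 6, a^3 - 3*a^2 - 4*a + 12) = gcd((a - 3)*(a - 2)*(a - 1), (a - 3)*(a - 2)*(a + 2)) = a^2 - 5*a + 6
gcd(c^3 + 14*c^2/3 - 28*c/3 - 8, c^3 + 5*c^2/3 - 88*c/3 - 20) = c^2 + 20*c/3 + 4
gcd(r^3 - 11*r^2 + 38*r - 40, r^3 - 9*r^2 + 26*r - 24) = r^2 - 6*r + 8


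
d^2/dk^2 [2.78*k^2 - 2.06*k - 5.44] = 5.56000000000000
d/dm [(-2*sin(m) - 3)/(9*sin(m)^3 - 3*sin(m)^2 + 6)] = (12*sin(m)^3 + 25*sin(m)^2 - 6*sin(m) - 4)*cos(m)/(3*(3*sin(m)^3 - sin(m)^2 + 2)^2)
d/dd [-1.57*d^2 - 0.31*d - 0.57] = -3.14*d - 0.31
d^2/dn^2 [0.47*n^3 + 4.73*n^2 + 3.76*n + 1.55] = 2.82*n + 9.46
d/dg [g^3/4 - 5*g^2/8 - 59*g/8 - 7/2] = 3*g^2/4 - 5*g/4 - 59/8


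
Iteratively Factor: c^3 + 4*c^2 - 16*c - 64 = (c + 4)*(c^2 - 16) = (c + 4)^2*(c - 4)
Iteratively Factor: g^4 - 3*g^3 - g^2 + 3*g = (g)*(g^3 - 3*g^2 - g + 3) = g*(g - 1)*(g^2 - 2*g - 3) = g*(g - 3)*(g - 1)*(g + 1)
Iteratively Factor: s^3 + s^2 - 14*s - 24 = (s - 4)*(s^2 + 5*s + 6) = (s - 4)*(s + 3)*(s + 2)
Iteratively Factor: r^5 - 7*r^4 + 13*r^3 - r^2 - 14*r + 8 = (r - 2)*(r^4 - 5*r^3 + 3*r^2 + 5*r - 4) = (r - 2)*(r - 1)*(r^3 - 4*r^2 - r + 4) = (r - 2)*(r - 1)^2*(r^2 - 3*r - 4) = (r - 2)*(r - 1)^2*(r + 1)*(r - 4)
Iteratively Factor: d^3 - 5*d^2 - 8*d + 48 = (d - 4)*(d^2 - d - 12) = (d - 4)*(d + 3)*(d - 4)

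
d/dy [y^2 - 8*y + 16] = 2*y - 8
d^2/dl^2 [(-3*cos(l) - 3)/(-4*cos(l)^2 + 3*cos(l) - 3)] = 3*(36*(1 - cos(2*l))^2*cos(l) + 19*(1 - cos(2*l))^2 + 49*cos(l) + 13*cos(2*l) - 3*cos(3*l) - 8*cos(5*l) - 75)/(3*cos(l) - 2*cos(2*l) - 5)^3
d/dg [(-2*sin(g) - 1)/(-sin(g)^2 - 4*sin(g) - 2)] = -2*(sin(g) + 1)*sin(g)*cos(g)/(sin(g)^2 + 4*sin(g) + 2)^2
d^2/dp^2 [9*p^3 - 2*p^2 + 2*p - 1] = 54*p - 4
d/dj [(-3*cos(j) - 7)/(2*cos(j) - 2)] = -5*sin(j)/(cos(j) - 1)^2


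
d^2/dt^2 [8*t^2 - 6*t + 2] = 16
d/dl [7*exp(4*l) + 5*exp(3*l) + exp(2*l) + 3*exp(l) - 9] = (28*exp(3*l) + 15*exp(2*l) + 2*exp(l) + 3)*exp(l)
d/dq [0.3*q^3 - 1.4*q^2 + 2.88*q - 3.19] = 0.9*q^2 - 2.8*q + 2.88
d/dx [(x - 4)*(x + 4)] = 2*x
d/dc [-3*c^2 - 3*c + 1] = -6*c - 3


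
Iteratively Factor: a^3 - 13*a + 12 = (a - 3)*(a^2 + 3*a - 4) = (a - 3)*(a - 1)*(a + 4)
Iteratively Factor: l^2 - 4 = (l - 2)*(l + 2)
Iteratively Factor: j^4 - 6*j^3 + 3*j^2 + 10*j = (j - 2)*(j^3 - 4*j^2 - 5*j) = (j - 5)*(j - 2)*(j^2 + j) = j*(j - 5)*(j - 2)*(j + 1)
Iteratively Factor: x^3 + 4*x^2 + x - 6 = (x - 1)*(x^2 + 5*x + 6) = (x - 1)*(x + 2)*(x + 3)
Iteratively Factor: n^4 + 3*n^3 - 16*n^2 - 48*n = (n + 3)*(n^3 - 16*n) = (n + 3)*(n + 4)*(n^2 - 4*n) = n*(n + 3)*(n + 4)*(n - 4)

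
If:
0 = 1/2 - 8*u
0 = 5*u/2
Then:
No Solution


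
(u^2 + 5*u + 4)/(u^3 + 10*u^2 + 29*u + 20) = 1/(u + 5)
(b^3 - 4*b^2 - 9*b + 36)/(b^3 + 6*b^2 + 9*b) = (b^2 - 7*b + 12)/(b*(b + 3))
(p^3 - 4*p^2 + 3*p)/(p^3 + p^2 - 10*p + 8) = p*(p - 3)/(p^2 + 2*p - 8)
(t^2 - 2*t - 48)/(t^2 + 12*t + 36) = (t - 8)/(t + 6)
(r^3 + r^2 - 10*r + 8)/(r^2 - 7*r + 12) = (r^3 + r^2 - 10*r + 8)/(r^2 - 7*r + 12)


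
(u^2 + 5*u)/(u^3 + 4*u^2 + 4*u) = (u + 5)/(u^2 + 4*u + 4)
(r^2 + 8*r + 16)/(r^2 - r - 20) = (r + 4)/(r - 5)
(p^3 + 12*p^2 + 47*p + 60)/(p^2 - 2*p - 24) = (p^2 + 8*p + 15)/(p - 6)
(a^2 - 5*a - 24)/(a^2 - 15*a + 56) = (a + 3)/(a - 7)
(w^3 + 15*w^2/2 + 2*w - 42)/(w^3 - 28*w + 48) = (w + 7/2)/(w - 4)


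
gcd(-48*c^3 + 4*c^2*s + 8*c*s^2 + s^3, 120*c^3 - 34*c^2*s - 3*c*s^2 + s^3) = 6*c + s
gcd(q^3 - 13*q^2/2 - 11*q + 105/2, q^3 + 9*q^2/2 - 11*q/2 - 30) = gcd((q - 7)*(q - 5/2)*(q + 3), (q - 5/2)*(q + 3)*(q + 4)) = q^2 + q/2 - 15/2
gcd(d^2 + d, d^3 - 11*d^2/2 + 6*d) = d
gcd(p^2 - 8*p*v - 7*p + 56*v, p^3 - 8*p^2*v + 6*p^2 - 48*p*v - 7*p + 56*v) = p - 8*v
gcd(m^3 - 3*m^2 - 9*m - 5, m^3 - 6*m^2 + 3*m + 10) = m^2 - 4*m - 5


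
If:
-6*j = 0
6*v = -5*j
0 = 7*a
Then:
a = 0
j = 0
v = 0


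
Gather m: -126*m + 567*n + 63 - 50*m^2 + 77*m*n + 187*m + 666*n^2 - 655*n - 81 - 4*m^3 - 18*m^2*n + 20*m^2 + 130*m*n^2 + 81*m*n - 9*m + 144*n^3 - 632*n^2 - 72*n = -4*m^3 + m^2*(-18*n - 30) + m*(130*n^2 + 158*n + 52) + 144*n^3 + 34*n^2 - 160*n - 18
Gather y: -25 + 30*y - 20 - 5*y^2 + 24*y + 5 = -5*y^2 + 54*y - 40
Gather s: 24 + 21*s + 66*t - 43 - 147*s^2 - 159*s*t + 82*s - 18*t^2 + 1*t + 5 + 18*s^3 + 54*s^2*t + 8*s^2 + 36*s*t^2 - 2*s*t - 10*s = 18*s^3 + s^2*(54*t - 139) + s*(36*t^2 - 161*t + 93) - 18*t^2 + 67*t - 14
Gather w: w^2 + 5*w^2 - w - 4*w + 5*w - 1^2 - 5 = 6*w^2 - 6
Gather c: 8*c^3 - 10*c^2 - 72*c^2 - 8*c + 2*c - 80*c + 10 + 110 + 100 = 8*c^3 - 82*c^2 - 86*c + 220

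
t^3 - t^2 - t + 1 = (t - 1)^2*(t + 1)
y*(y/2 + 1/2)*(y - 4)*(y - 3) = y^4/2 - 3*y^3 + 5*y^2/2 + 6*y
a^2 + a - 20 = (a - 4)*(a + 5)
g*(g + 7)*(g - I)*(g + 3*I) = g^4 + 7*g^3 + 2*I*g^3 + 3*g^2 + 14*I*g^2 + 21*g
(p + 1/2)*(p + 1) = p^2 + 3*p/2 + 1/2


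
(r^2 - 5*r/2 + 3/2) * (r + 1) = r^3 - 3*r^2/2 - r + 3/2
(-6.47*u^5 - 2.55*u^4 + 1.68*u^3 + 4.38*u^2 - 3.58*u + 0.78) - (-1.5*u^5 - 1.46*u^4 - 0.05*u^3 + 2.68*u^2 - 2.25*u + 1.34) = -4.97*u^5 - 1.09*u^4 + 1.73*u^3 + 1.7*u^2 - 1.33*u - 0.56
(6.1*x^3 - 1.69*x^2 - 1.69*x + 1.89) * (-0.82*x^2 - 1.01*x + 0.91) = -5.002*x^5 - 4.7752*x^4 + 8.6437*x^3 - 1.3808*x^2 - 3.4468*x + 1.7199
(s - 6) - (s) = -6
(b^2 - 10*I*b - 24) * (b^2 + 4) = b^4 - 10*I*b^3 - 20*b^2 - 40*I*b - 96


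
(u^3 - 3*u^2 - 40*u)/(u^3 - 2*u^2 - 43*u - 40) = u/(u + 1)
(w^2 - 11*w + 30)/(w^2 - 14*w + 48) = (w - 5)/(w - 8)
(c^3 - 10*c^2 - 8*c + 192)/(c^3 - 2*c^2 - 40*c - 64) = (c - 6)/(c + 2)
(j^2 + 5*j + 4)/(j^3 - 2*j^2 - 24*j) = (j + 1)/(j*(j - 6))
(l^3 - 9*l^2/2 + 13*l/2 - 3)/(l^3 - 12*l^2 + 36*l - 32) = (2*l^2 - 5*l + 3)/(2*(l^2 - 10*l + 16))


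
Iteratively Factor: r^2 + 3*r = (r)*(r + 3)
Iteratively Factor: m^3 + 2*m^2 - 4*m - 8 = (m - 2)*(m^2 + 4*m + 4) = (m - 2)*(m + 2)*(m + 2)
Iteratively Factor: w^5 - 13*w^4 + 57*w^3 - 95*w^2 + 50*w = (w - 2)*(w^4 - 11*w^3 + 35*w^2 - 25*w) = (w - 2)*(w - 1)*(w^3 - 10*w^2 + 25*w) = (w - 5)*(w - 2)*(w - 1)*(w^2 - 5*w) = (w - 5)^2*(w - 2)*(w - 1)*(w)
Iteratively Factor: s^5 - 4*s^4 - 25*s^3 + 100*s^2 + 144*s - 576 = (s + 4)*(s^4 - 8*s^3 + 7*s^2 + 72*s - 144) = (s - 3)*(s + 4)*(s^3 - 5*s^2 - 8*s + 48) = (s - 4)*(s - 3)*(s + 4)*(s^2 - s - 12) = (s - 4)*(s - 3)*(s + 3)*(s + 4)*(s - 4)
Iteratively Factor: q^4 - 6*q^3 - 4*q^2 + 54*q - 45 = (q - 5)*(q^3 - q^2 - 9*q + 9) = (q - 5)*(q - 1)*(q^2 - 9) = (q - 5)*(q - 1)*(q + 3)*(q - 3)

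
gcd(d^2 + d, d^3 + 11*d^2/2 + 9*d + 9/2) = d + 1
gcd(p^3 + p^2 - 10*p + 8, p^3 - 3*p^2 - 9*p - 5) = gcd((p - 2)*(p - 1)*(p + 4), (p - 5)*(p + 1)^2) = 1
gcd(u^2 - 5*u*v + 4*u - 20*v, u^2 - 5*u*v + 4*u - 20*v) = u^2 - 5*u*v + 4*u - 20*v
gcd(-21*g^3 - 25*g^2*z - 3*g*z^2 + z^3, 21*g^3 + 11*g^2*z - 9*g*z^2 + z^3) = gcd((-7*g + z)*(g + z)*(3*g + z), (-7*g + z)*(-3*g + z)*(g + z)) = -7*g^2 - 6*g*z + z^2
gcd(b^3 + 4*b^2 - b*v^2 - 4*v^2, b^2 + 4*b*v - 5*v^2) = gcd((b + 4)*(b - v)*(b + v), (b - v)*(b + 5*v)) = -b + v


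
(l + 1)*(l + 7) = l^2 + 8*l + 7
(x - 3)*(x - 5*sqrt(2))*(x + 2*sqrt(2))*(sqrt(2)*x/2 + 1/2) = sqrt(2)*x^4/2 - 5*x^3/2 - 3*sqrt(2)*x^3/2 - 23*sqrt(2)*x^2/2 + 15*x^2/2 - 10*x + 69*sqrt(2)*x/2 + 30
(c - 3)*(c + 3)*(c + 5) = c^3 + 5*c^2 - 9*c - 45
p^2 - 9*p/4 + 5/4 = (p - 5/4)*(p - 1)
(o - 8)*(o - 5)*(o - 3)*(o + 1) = o^4 - 15*o^3 + 63*o^2 - 41*o - 120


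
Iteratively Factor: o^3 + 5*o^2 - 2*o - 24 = (o + 4)*(o^2 + o - 6) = (o + 3)*(o + 4)*(o - 2)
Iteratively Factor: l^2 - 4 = (l - 2)*(l + 2)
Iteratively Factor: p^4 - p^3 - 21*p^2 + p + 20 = (p - 1)*(p^3 - 21*p - 20) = (p - 1)*(p + 1)*(p^2 - p - 20) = (p - 1)*(p + 1)*(p + 4)*(p - 5)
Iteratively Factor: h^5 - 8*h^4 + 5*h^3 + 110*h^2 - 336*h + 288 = (h - 2)*(h^4 - 6*h^3 - 7*h^2 + 96*h - 144) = (h - 2)*(h + 4)*(h^3 - 10*h^2 + 33*h - 36) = (h - 3)*(h - 2)*(h + 4)*(h^2 - 7*h + 12) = (h - 3)^2*(h - 2)*(h + 4)*(h - 4)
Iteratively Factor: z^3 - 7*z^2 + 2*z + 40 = (z - 5)*(z^2 - 2*z - 8) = (z - 5)*(z - 4)*(z + 2)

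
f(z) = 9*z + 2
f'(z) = 9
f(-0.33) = -0.97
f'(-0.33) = 9.00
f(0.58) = 7.22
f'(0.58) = 9.00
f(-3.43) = -28.87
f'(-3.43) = 9.00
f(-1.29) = -9.61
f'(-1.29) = 9.00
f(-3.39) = -28.51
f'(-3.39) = 9.00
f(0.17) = 3.53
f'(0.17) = 9.00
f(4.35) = 41.15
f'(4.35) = 9.00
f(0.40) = 5.60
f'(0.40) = 9.00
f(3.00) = 29.00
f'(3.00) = 9.00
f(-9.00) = -79.00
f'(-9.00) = 9.00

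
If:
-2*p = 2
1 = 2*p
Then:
No Solution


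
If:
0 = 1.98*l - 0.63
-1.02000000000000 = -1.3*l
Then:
No Solution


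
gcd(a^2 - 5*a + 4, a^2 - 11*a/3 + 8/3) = a - 1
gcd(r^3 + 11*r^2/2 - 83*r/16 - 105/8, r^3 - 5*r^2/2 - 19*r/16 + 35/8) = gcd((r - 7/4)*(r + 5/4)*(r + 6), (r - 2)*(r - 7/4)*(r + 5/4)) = r^2 - r/2 - 35/16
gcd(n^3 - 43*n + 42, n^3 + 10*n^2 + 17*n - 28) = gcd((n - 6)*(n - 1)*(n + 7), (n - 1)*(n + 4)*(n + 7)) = n^2 + 6*n - 7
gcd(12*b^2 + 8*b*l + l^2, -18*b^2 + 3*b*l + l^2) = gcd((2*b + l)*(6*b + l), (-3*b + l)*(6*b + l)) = 6*b + l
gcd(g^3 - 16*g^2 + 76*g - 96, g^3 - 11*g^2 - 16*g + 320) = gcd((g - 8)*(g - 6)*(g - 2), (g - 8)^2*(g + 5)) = g - 8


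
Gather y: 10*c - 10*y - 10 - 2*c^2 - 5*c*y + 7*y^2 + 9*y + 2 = -2*c^2 + 10*c + 7*y^2 + y*(-5*c - 1) - 8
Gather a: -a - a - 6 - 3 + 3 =-2*a - 6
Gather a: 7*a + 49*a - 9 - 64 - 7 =56*a - 80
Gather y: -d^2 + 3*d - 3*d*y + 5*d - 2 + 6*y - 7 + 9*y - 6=-d^2 + 8*d + y*(15 - 3*d) - 15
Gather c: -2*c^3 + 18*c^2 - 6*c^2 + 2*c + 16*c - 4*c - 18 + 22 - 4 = -2*c^3 + 12*c^2 + 14*c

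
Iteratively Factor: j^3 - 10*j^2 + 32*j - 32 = (j - 2)*(j^2 - 8*j + 16) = (j - 4)*(j - 2)*(j - 4)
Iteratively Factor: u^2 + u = (u + 1)*(u)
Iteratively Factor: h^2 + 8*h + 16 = (h + 4)*(h + 4)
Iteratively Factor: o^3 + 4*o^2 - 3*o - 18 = (o + 3)*(o^2 + o - 6) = (o - 2)*(o + 3)*(o + 3)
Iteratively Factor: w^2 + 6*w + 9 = (w + 3)*(w + 3)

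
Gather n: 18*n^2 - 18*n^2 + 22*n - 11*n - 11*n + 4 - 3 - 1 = 0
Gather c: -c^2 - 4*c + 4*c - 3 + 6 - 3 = -c^2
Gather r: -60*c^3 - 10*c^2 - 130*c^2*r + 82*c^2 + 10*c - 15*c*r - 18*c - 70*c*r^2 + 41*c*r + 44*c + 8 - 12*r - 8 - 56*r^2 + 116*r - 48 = -60*c^3 + 72*c^2 + 36*c + r^2*(-70*c - 56) + r*(-130*c^2 + 26*c + 104) - 48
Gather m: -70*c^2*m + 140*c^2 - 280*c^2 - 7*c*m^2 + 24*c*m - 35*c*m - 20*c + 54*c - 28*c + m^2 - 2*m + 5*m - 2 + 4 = -140*c^2 + 6*c + m^2*(1 - 7*c) + m*(-70*c^2 - 11*c + 3) + 2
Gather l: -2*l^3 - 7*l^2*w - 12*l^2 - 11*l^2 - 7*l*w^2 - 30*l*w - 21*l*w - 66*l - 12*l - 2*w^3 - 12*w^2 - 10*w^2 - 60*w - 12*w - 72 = -2*l^3 + l^2*(-7*w - 23) + l*(-7*w^2 - 51*w - 78) - 2*w^3 - 22*w^2 - 72*w - 72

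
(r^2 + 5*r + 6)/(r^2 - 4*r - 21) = (r + 2)/(r - 7)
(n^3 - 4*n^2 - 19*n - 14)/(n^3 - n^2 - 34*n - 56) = (n + 1)/(n + 4)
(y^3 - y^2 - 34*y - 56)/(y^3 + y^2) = (y^3 - y^2 - 34*y - 56)/(y^2*(y + 1))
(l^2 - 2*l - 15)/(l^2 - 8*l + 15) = (l + 3)/(l - 3)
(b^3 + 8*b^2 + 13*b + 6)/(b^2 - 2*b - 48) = (b^2 + 2*b + 1)/(b - 8)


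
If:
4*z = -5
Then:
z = -5/4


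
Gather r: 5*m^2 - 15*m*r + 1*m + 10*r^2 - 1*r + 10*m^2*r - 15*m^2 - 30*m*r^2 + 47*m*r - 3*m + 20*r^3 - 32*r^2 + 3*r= -10*m^2 - 2*m + 20*r^3 + r^2*(-30*m - 22) + r*(10*m^2 + 32*m + 2)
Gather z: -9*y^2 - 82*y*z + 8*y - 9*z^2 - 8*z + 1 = -9*y^2 + 8*y - 9*z^2 + z*(-82*y - 8) + 1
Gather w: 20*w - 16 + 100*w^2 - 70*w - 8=100*w^2 - 50*w - 24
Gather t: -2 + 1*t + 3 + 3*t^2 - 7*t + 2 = 3*t^2 - 6*t + 3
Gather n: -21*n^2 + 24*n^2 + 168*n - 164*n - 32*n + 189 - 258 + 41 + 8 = 3*n^2 - 28*n - 20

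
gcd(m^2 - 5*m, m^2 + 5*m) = m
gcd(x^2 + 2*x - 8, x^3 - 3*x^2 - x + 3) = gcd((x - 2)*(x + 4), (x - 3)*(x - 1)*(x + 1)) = 1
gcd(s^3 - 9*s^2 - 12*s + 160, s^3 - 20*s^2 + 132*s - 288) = s - 8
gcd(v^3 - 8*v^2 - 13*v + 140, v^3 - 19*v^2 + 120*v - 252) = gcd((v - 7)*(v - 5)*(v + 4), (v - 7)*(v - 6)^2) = v - 7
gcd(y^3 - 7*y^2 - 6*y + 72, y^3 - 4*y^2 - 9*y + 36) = y^2 - y - 12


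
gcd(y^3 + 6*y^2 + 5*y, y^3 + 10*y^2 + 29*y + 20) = y^2 + 6*y + 5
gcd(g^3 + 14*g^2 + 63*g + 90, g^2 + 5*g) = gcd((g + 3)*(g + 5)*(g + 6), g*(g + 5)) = g + 5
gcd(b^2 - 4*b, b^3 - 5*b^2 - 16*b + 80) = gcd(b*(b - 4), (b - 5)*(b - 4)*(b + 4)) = b - 4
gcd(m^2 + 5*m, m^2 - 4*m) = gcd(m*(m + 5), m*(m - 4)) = m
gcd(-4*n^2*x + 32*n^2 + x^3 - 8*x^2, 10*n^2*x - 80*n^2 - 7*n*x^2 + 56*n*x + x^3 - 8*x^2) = -2*n*x + 16*n + x^2 - 8*x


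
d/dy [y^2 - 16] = 2*y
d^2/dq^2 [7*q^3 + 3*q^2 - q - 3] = 42*q + 6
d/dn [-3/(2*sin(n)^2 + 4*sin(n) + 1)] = 12*(sin(n) + 1)*cos(n)/(4*sin(n) - cos(2*n) + 2)^2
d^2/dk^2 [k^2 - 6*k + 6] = 2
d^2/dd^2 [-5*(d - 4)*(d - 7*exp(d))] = 35*d*exp(d) - 70*exp(d) - 10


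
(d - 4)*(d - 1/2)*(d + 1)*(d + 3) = d^4 - d^3/2 - 13*d^2 - 11*d/2 + 6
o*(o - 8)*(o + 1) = o^3 - 7*o^2 - 8*o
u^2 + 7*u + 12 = (u + 3)*(u + 4)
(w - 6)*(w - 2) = w^2 - 8*w + 12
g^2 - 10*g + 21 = (g - 7)*(g - 3)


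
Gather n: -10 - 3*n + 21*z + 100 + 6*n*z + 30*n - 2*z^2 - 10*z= n*(6*z + 27) - 2*z^2 + 11*z + 90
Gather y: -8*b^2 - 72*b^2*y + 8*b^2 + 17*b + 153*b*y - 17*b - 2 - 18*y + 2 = y*(-72*b^2 + 153*b - 18)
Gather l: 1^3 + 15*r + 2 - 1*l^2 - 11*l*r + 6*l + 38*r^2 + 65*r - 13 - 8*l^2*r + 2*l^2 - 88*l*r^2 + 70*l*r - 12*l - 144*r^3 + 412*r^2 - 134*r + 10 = l^2*(1 - 8*r) + l*(-88*r^2 + 59*r - 6) - 144*r^3 + 450*r^2 - 54*r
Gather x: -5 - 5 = -10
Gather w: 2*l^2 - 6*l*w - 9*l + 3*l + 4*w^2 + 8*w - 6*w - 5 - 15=2*l^2 - 6*l + 4*w^2 + w*(2 - 6*l) - 20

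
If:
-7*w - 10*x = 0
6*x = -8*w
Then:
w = 0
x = 0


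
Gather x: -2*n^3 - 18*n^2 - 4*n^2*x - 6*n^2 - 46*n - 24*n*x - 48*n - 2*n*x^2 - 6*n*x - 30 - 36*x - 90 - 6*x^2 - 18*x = -2*n^3 - 24*n^2 - 94*n + x^2*(-2*n - 6) + x*(-4*n^2 - 30*n - 54) - 120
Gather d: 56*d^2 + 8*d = 56*d^2 + 8*d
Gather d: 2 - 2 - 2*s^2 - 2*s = -2*s^2 - 2*s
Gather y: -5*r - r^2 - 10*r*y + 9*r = -r^2 - 10*r*y + 4*r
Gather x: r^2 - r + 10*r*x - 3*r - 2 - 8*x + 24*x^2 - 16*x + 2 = r^2 - 4*r + 24*x^2 + x*(10*r - 24)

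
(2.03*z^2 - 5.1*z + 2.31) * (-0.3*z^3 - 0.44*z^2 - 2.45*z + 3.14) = -0.609*z^5 + 0.6368*z^4 - 3.4225*z^3 + 17.8528*z^2 - 21.6735*z + 7.2534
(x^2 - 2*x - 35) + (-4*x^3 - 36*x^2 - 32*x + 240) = -4*x^3 - 35*x^2 - 34*x + 205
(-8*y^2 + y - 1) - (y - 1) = -8*y^2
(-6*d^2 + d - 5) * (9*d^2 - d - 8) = -54*d^4 + 15*d^3 + 2*d^2 - 3*d + 40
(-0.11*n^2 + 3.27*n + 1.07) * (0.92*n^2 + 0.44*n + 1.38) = -0.1012*n^4 + 2.96*n^3 + 2.2714*n^2 + 4.9834*n + 1.4766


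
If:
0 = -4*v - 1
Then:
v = -1/4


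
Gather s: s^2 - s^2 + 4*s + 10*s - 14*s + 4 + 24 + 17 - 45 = 0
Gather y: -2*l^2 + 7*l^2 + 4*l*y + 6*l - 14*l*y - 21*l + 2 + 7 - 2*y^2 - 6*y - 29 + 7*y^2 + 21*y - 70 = 5*l^2 - 15*l + 5*y^2 + y*(15 - 10*l) - 90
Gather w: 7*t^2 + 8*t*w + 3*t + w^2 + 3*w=7*t^2 + 3*t + w^2 + w*(8*t + 3)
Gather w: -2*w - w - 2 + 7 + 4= 9 - 3*w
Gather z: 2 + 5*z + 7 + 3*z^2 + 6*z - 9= 3*z^2 + 11*z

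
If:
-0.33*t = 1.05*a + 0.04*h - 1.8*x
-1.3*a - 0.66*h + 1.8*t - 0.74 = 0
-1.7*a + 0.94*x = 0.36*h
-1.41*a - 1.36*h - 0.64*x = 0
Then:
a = 0.12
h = -0.19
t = 0.43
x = 0.14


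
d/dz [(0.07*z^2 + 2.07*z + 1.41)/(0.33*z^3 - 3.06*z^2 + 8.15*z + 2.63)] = (-0.0231*z^4 - 1.3662*z^3 + 5.5088*z^2 + 8.9974*z - 6.0474)/(0.1089*z^6 - 2.0196*z^5 + 14.7426*z^4 - 48.1422*z^3 + 50.3269*z^2 + 42.869*z + 6.9169)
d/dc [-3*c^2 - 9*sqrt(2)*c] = -6*c - 9*sqrt(2)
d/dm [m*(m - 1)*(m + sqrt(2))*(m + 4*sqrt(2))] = 4*m^3 - 3*m^2 + 15*sqrt(2)*m^2 - 10*sqrt(2)*m + 16*m - 8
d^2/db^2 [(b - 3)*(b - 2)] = 2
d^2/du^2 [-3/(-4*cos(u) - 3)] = 12*(4*sin(u)^2 + 3*cos(u) + 4)/(4*cos(u) + 3)^3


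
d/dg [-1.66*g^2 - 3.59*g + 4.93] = -3.32*g - 3.59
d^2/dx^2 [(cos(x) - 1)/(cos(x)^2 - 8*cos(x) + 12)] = (-9*(1 - cos(2*x))^2*cos(x)/4 - (1 - cos(2*x))^2 - 34*cos(x) - 47*cos(2*x) + 21*cos(3*x)/2 + cos(5*x)/2 + 45)/((cos(x) - 6)^3*(cos(x) - 2)^3)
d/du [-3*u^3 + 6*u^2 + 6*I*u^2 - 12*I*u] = -9*u^2 + 12*u*(1 + I) - 12*I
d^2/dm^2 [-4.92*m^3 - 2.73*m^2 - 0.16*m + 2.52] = -29.52*m - 5.46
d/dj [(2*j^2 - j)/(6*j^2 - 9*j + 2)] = 2*(-6*j^2 + 4*j - 1)/(36*j^4 - 108*j^3 + 105*j^2 - 36*j + 4)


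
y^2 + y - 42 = (y - 6)*(y + 7)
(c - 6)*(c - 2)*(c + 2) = c^3 - 6*c^2 - 4*c + 24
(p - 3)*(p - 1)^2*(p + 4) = p^4 - p^3 - 13*p^2 + 25*p - 12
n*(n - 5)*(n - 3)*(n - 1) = n^4 - 9*n^3 + 23*n^2 - 15*n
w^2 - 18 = (w - 3*sqrt(2))*(w + 3*sqrt(2))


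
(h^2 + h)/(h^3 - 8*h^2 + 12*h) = (h + 1)/(h^2 - 8*h + 12)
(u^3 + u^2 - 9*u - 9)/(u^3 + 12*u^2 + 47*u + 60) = (u^2 - 2*u - 3)/(u^2 + 9*u + 20)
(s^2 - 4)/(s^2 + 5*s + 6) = (s - 2)/(s + 3)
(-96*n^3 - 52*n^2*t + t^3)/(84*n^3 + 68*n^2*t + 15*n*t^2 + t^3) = (-8*n + t)/(7*n + t)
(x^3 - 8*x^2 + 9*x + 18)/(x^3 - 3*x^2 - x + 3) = (x - 6)/(x - 1)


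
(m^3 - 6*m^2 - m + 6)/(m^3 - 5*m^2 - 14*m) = (-m^3 + 6*m^2 + m - 6)/(m*(-m^2 + 5*m + 14))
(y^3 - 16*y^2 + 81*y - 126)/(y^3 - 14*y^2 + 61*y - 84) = (y - 6)/(y - 4)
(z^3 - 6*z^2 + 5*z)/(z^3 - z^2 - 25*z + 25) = z/(z + 5)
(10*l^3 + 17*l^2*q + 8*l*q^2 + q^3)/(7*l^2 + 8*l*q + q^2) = (10*l^2 + 7*l*q + q^2)/(7*l + q)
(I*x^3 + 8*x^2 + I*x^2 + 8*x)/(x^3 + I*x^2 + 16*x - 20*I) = x*(I*x^2 + x*(8 + I) + 8)/(x^3 + I*x^2 + 16*x - 20*I)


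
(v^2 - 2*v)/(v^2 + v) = (v - 2)/(v + 1)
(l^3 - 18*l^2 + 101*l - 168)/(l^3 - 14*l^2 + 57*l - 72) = (l - 7)/(l - 3)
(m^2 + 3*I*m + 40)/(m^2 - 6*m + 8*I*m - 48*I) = (m - 5*I)/(m - 6)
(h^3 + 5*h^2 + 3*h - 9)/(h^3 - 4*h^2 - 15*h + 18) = (h + 3)/(h - 6)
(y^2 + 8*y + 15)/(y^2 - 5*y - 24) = (y + 5)/(y - 8)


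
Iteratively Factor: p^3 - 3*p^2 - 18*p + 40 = (p - 5)*(p^2 + 2*p - 8) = (p - 5)*(p - 2)*(p + 4)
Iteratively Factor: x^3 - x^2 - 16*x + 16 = (x + 4)*(x^2 - 5*x + 4) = (x - 4)*(x + 4)*(x - 1)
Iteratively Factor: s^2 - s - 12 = (s - 4)*(s + 3)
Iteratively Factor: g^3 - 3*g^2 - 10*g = (g + 2)*(g^2 - 5*g) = (g - 5)*(g + 2)*(g)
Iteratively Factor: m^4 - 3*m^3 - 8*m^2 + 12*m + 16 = (m - 4)*(m^3 + m^2 - 4*m - 4) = (m - 4)*(m + 1)*(m^2 - 4) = (m - 4)*(m - 2)*(m + 1)*(m + 2)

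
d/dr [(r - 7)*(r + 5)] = 2*r - 2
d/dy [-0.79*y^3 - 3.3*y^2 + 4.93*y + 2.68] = -2.37*y^2 - 6.6*y + 4.93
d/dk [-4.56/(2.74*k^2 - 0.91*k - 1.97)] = (24.9888*k - 4.1496)/(-2.74*k^2 + 0.91*k + 1.97)^2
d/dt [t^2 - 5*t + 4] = 2*t - 5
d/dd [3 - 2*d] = -2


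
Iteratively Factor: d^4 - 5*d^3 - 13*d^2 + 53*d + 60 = (d + 1)*(d^3 - 6*d^2 - 7*d + 60) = (d + 1)*(d + 3)*(d^2 - 9*d + 20) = (d - 4)*(d + 1)*(d + 3)*(d - 5)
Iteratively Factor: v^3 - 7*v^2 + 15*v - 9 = (v - 3)*(v^2 - 4*v + 3) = (v - 3)*(v - 1)*(v - 3)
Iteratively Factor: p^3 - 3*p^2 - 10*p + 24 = (p + 3)*(p^2 - 6*p + 8) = (p - 4)*(p + 3)*(p - 2)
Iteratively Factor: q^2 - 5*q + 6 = (q - 3)*(q - 2)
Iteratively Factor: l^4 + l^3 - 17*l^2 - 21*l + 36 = (l - 4)*(l^3 + 5*l^2 + 3*l - 9) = (l - 4)*(l + 3)*(l^2 + 2*l - 3) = (l - 4)*(l - 1)*(l + 3)*(l + 3)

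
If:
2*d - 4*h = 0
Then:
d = 2*h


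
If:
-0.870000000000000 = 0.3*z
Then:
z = -2.90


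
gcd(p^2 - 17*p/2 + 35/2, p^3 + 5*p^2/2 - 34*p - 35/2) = p - 5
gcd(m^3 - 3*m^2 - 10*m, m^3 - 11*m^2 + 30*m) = m^2 - 5*m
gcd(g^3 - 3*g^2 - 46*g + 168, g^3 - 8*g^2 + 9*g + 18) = g - 6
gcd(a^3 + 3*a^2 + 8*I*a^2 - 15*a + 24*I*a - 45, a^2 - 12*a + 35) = 1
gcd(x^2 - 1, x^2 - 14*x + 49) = 1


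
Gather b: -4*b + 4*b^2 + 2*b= 4*b^2 - 2*b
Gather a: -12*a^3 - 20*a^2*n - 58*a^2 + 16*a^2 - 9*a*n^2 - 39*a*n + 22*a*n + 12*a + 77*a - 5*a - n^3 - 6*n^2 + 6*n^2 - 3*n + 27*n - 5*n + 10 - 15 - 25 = -12*a^3 + a^2*(-20*n - 42) + a*(-9*n^2 - 17*n + 84) - n^3 + 19*n - 30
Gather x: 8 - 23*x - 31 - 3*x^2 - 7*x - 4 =-3*x^2 - 30*x - 27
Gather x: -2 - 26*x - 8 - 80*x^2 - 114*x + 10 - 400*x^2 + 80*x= -480*x^2 - 60*x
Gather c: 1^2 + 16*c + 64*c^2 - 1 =64*c^2 + 16*c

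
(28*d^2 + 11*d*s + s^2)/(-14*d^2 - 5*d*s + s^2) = (28*d^2 + 11*d*s + s^2)/(-14*d^2 - 5*d*s + s^2)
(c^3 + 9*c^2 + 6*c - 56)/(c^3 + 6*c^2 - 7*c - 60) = (c^2 + 5*c - 14)/(c^2 + 2*c - 15)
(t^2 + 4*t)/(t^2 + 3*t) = (t + 4)/(t + 3)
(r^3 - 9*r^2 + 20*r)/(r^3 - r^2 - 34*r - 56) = r*(-r^2 + 9*r - 20)/(-r^3 + r^2 + 34*r + 56)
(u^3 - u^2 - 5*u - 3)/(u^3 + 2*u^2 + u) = (u - 3)/u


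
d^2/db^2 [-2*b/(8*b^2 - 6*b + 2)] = 2*(-b*(8*b - 3)^2 + 3*(4*b - 1)*(4*b^2 - 3*b + 1))/(4*b^2 - 3*b + 1)^3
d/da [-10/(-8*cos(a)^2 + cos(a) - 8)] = 10*(16*cos(a) - 1)*sin(a)/(8*sin(a)^2 + cos(a) - 16)^2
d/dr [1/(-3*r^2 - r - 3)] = (6*r + 1)/(3*r^2 + r + 3)^2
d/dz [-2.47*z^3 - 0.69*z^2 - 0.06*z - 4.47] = -7.41*z^2 - 1.38*z - 0.06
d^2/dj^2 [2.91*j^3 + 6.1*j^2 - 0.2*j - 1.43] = 17.46*j + 12.2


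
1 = 1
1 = 1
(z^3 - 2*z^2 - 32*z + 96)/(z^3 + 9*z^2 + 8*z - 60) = (z^2 - 8*z + 16)/(z^2 + 3*z - 10)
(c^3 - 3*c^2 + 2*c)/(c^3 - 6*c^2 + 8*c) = (c - 1)/(c - 4)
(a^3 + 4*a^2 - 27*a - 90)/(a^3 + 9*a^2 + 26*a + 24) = (a^2 + a - 30)/(a^2 + 6*a + 8)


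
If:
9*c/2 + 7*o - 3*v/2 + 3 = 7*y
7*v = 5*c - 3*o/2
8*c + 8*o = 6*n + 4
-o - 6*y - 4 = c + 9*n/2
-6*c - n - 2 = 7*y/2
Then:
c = -7753/27627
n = -30926/27627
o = -1628/27627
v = -5189/27627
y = 6340/27627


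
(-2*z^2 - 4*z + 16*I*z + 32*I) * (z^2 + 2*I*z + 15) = -2*z^4 - 4*z^3 + 12*I*z^3 - 62*z^2 + 24*I*z^2 - 124*z + 240*I*z + 480*I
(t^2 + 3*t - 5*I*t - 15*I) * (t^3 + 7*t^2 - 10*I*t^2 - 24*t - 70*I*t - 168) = t^5 + 10*t^4 - 15*I*t^4 - 53*t^3 - 150*I*t^3 - 740*t^2 - 195*I*t^2 - 1554*t + 1200*I*t + 2520*I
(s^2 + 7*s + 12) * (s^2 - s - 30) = s^4 + 6*s^3 - 25*s^2 - 222*s - 360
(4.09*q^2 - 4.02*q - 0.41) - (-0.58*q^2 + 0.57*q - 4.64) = 4.67*q^2 - 4.59*q + 4.23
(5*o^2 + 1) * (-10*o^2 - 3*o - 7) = -50*o^4 - 15*o^3 - 45*o^2 - 3*o - 7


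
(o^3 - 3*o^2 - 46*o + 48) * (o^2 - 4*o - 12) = o^5 - 7*o^4 - 46*o^3 + 268*o^2 + 360*o - 576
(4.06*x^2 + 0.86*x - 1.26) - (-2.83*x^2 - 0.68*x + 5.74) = 6.89*x^2 + 1.54*x - 7.0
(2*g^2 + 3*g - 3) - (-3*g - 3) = 2*g^2 + 6*g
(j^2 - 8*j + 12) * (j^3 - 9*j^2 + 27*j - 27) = j^5 - 17*j^4 + 111*j^3 - 351*j^2 + 540*j - 324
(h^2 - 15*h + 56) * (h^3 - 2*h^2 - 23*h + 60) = h^5 - 17*h^4 + 63*h^3 + 293*h^2 - 2188*h + 3360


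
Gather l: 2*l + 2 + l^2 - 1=l^2 + 2*l + 1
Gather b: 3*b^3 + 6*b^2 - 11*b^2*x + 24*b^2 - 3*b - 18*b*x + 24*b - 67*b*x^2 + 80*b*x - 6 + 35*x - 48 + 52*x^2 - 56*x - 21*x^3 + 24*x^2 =3*b^3 + b^2*(30 - 11*x) + b*(-67*x^2 + 62*x + 21) - 21*x^3 + 76*x^2 - 21*x - 54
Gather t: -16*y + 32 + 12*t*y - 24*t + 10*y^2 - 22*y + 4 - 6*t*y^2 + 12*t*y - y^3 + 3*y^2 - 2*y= t*(-6*y^2 + 24*y - 24) - y^3 + 13*y^2 - 40*y + 36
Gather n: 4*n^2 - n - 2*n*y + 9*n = 4*n^2 + n*(8 - 2*y)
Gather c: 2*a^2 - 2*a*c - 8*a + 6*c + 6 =2*a^2 - 8*a + c*(6 - 2*a) + 6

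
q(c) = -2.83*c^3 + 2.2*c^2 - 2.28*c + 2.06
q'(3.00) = -65.49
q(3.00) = -61.39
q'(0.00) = -2.28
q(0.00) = 2.06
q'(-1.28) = -21.82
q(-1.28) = 14.52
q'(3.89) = -113.64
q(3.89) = -140.10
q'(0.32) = -1.74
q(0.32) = 1.46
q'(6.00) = -281.52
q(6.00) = -543.70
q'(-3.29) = -108.65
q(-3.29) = 134.15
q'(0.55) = -2.43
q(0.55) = 1.00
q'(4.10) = -126.96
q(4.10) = -165.35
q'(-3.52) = -122.96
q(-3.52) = 160.77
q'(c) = -8.49*c^2 + 4.4*c - 2.28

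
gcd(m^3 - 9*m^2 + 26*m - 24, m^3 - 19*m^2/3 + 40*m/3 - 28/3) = m - 2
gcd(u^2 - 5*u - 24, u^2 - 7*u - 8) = u - 8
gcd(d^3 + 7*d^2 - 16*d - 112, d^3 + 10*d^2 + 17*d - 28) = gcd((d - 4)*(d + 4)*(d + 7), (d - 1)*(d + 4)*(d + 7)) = d^2 + 11*d + 28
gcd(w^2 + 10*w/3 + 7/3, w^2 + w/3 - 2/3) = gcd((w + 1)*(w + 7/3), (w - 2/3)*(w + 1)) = w + 1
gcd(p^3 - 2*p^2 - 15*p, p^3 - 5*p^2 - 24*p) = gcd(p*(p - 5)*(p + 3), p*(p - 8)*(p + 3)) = p^2 + 3*p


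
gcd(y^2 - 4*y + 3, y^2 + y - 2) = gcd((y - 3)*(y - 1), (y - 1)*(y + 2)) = y - 1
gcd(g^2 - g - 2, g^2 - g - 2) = g^2 - g - 2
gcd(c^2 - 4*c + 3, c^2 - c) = c - 1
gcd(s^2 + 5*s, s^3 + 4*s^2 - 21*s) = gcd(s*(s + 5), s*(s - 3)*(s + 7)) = s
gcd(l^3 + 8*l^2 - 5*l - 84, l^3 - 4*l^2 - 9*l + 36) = l - 3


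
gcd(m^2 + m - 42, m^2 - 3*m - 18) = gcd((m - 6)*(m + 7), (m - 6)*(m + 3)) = m - 6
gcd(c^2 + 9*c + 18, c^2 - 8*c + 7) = 1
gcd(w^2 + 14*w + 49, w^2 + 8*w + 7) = w + 7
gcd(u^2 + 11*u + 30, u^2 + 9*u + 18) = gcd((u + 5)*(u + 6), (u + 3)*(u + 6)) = u + 6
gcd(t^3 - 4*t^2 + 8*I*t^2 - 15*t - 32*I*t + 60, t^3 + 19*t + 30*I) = t + 3*I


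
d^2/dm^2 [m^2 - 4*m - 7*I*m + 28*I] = 2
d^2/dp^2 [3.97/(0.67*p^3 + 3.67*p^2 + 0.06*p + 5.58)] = (-(15.9594*p + 29.1398)*(0.67*p^3 + 3.67*p^2 + 0.06*p + 5.58) + 3.97*(2.01*p^2 + 7.34*p + 0.06)*(4.02*p^2 + 14.68*p + 0.12))/(0.67*p^3 + 3.67*p^2 + 0.06*p + 5.58)^3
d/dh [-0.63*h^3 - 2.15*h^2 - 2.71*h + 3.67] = -1.89*h^2 - 4.3*h - 2.71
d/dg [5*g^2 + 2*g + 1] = 10*g + 2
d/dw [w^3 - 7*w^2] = w*(3*w - 14)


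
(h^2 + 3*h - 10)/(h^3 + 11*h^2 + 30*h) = (h - 2)/(h*(h + 6))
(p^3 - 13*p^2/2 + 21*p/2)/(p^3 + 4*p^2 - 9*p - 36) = p*(2*p - 7)/(2*(p^2 + 7*p + 12))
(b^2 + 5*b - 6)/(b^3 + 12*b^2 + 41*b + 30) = (b - 1)/(b^2 + 6*b + 5)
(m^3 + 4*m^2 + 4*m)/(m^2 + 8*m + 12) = m*(m + 2)/(m + 6)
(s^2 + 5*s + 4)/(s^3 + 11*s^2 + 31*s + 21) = (s + 4)/(s^2 + 10*s + 21)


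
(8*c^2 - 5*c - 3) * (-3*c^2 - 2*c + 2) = -24*c^4 - c^3 + 35*c^2 - 4*c - 6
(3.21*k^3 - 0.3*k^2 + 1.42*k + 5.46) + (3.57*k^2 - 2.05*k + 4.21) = 3.21*k^3 + 3.27*k^2 - 0.63*k + 9.67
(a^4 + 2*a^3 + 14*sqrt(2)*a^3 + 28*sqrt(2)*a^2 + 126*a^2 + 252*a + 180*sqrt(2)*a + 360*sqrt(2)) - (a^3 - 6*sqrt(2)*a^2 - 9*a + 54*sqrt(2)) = a^4 + a^3 + 14*sqrt(2)*a^3 + 34*sqrt(2)*a^2 + 126*a^2 + 180*sqrt(2)*a + 261*a + 306*sqrt(2)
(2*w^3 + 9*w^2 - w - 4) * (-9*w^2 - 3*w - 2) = -18*w^5 - 87*w^4 - 22*w^3 + 21*w^2 + 14*w + 8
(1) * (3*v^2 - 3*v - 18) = 3*v^2 - 3*v - 18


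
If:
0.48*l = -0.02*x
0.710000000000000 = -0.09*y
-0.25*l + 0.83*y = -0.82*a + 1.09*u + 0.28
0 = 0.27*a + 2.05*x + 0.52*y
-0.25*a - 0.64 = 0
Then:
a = -2.56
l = -0.10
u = -8.17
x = 2.34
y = -7.89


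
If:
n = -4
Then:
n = -4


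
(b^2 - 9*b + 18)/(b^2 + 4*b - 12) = (b^2 - 9*b + 18)/(b^2 + 4*b - 12)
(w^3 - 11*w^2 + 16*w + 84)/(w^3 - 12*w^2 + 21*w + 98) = (w - 6)/(w - 7)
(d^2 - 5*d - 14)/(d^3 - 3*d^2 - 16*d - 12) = (d - 7)/(d^2 - 5*d - 6)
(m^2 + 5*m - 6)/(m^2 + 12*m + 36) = (m - 1)/(m + 6)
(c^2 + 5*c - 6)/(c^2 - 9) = (c^2 + 5*c - 6)/(c^2 - 9)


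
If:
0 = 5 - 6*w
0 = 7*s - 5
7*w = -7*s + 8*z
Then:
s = 5/7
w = 5/6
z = 65/48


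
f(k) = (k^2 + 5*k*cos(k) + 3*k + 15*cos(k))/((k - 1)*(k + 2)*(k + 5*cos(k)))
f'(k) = (-5*k*sin(k) + 2*k - 15*sin(k) + 5*cos(k) + 3)/((k - 1)*(k + 2)*(k + 5*cos(k))) + (5*sin(k) - 1)*(k^2 + 5*k*cos(k) + 3*k + 15*cos(k))/((k - 1)*(k + 2)*(k + 5*cos(k))^2) - (k^2 + 5*k*cos(k) + 3*k + 15*cos(k))/((k - 1)*(k + 2)^2*(k + 5*cos(k))) - (k^2 + 5*k*cos(k) + 3*k + 15*cos(k))/((k - 1)^2*(k + 2)*(k + 5*cos(k)))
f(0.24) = -1.90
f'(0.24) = -2.24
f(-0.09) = -1.40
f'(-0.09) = -1.03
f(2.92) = 0.63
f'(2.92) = -0.35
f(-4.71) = -0.11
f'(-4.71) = 0.00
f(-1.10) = -1.01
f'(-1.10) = 0.11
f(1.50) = 2.57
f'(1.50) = -5.31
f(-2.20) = 1.25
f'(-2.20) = 8.20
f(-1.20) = -1.02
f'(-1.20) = 0.25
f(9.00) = 0.14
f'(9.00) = -0.02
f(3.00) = 0.60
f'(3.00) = -0.32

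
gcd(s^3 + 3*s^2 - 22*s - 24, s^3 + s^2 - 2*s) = 1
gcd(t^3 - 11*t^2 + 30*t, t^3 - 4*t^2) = t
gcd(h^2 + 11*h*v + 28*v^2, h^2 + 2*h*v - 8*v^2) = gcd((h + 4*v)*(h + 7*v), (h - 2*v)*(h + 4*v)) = h + 4*v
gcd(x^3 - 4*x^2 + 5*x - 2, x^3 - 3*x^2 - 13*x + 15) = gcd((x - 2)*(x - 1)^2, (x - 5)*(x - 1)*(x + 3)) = x - 1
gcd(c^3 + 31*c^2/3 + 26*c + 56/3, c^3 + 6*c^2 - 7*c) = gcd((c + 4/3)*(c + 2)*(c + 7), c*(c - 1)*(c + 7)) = c + 7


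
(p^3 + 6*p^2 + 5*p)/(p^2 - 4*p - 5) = p*(p + 5)/(p - 5)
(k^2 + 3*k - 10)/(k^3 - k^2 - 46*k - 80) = (k - 2)/(k^2 - 6*k - 16)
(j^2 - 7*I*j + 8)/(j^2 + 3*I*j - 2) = (j - 8*I)/(j + 2*I)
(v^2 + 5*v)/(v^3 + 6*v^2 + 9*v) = (v + 5)/(v^2 + 6*v + 9)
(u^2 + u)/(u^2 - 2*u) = (u + 1)/(u - 2)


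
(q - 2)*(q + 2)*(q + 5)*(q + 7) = q^4 + 12*q^3 + 31*q^2 - 48*q - 140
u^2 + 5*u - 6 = (u - 1)*(u + 6)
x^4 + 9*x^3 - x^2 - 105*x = x*(x - 3)*(x + 5)*(x + 7)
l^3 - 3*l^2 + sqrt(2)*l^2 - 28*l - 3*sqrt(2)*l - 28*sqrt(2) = (l - 7)*(l + 4)*(l + sqrt(2))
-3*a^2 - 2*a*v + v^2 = (-3*a + v)*(a + v)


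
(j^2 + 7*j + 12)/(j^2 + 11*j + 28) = (j + 3)/(j + 7)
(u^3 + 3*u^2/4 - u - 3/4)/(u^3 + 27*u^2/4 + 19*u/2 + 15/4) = (u - 1)/(u + 5)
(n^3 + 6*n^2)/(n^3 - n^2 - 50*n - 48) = n^2/(n^2 - 7*n - 8)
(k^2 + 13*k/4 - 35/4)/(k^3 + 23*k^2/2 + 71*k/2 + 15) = (4*k - 7)/(2*(2*k^2 + 13*k + 6))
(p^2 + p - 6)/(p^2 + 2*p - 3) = (p - 2)/(p - 1)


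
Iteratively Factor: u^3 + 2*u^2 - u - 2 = (u + 1)*(u^2 + u - 2) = (u - 1)*(u + 1)*(u + 2)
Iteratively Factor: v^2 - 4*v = (v)*(v - 4)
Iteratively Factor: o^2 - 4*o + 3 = (o - 1)*(o - 3)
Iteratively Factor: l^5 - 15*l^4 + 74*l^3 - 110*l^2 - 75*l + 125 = (l + 1)*(l^4 - 16*l^3 + 90*l^2 - 200*l + 125) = (l - 5)*(l + 1)*(l^3 - 11*l^2 + 35*l - 25) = (l - 5)^2*(l + 1)*(l^2 - 6*l + 5) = (l - 5)^3*(l + 1)*(l - 1)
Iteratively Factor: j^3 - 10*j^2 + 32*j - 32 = (j - 2)*(j^2 - 8*j + 16) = (j - 4)*(j - 2)*(j - 4)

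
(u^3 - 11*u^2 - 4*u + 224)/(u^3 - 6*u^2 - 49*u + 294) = (u^2 - 4*u - 32)/(u^2 + u - 42)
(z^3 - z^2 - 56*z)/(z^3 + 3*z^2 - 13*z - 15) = z*(z^2 - z - 56)/(z^3 + 3*z^2 - 13*z - 15)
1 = 1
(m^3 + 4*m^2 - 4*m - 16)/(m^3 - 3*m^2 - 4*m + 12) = (m + 4)/(m - 3)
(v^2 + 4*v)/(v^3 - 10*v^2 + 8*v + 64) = v*(v + 4)/(v^3 - 10*v^2 + 8*v + 64)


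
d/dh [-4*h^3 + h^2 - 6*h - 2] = -12*h^2 + 2*h - 6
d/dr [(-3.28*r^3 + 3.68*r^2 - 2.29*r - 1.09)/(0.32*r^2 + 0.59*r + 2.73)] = (-1.0496*r^4 - 3.8704*r^3 - 23.9592*r^2 + 20.7904*r - 5.6086)/(0.1024*r^4 + 0.3776*r^3 + 2.0953*r^2 + 3.2214*r + 7.4529)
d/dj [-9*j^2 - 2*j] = -18*j - 2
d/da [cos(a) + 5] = -sin(a)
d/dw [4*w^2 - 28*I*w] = 8*w - 28*I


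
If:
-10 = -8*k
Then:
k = 5/4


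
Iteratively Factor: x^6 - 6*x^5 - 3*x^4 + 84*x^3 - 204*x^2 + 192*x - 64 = (x - 2)*(x^5 - 4*x^4 - 11*x^3 + 62*x^2 - 80*x + 32) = (x - 2)^2*(x^4 - 2*x^3 - 15*x^2 + 32*x - 16) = (x - 2)^2*(x - 1)*(x^3 - x^2 - 16*x + 16) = (x - 2)^2*(x - 1)*(x + 4)*(x^2 - 5*x + 4) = (x - 2)^2*(x - 1)^2*(x + 4)*(x - 4)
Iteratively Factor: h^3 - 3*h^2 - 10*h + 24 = (h - 4)*(h^2 + h - 6) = (h - 4)*(h - 2)*(h + 3)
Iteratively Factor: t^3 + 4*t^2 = (t)*(t^2 + 4*t) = t^2*(t + 4)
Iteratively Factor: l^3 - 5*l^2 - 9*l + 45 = (l - 5)*(l^2 - 9) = (l - 5)*(l - 3)*(l + 3)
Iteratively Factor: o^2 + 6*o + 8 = (o + 2)*(o + 4)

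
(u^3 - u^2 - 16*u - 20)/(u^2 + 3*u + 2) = (u^2 - 3*u - 10)/(u + 1)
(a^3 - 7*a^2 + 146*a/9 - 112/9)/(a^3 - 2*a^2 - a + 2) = (a^2 - 5*a + 56/9)/(a^2 - 1)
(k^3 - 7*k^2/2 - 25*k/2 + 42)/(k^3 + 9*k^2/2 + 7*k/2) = (k^2 - 7*k + 12)/(k*(k + 1))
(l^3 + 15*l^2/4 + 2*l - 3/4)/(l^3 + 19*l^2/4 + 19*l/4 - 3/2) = (l + 1)/(l + 2)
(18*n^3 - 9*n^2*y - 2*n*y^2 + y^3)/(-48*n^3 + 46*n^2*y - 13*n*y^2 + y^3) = (3*n + y)/(-8*n + y)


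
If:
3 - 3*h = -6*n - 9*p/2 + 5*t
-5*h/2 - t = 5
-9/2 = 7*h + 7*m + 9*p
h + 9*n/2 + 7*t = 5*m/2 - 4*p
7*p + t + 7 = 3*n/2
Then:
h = -21347/7668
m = 69401/19170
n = 69481/115020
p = -44111/38340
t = 30055/15336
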